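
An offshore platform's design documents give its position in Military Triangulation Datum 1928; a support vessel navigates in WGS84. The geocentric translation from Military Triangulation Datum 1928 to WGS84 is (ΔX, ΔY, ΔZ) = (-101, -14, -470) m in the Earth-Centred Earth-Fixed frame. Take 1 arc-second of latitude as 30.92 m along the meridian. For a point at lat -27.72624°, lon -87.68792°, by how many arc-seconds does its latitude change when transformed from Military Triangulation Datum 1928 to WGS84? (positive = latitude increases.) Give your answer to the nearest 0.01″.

Δφ = -13.31″

sin φ = -0.465247, cos φ = 0.885181, sin λ = -0.999186, cos λ = 0.040342.
North component: ΔN = −sin φ cos λ·ΔX − sin φ sin λ·ΔY + cos φ·ΔZ = −(-0.465247)(0.040342)(-101) − (-0.465247)(-0.999186)(-14) + (0.885181)(-470) = -411.42 m.
1° of latitude spans 3600 × 30.92 = 111312 m, so Δφ = -411.42 / 111312 × 3600 = -13.306″.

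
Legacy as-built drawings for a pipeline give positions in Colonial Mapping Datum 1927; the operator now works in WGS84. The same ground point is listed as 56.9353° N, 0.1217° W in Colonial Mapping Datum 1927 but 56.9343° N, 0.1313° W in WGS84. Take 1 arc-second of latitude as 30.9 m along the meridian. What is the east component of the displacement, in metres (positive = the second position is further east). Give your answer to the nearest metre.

Δφ = 56.9343° − 56.9353° = -0.0010°; Δλ = -0.1313° − -0.1217° = -0.0096°.
1° of latitude = 3600 × 30.90 = 111240 m.
ΔN = Δφ × 111240 = -111.2 m; ΔE = Δλ × 111240 × cos(56.9353°) = -0.0096 × 111240 × 0.545586 = -582.6 m.

ΔE = -583 m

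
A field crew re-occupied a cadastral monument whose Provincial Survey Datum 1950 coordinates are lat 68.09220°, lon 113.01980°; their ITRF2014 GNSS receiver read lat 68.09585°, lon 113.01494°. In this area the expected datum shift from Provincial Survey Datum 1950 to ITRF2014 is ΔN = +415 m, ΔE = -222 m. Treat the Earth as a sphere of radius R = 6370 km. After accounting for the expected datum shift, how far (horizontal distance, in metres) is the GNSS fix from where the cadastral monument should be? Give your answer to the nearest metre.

Observed coordinate differences: Δφ = +0.00365°, Δλ = -0.00486°.
Converting to metres (1° lat = 111177 m, cos φ = 0.373114): observed ΔN = 405.8 m, observed ΔE = -201.6 m.
Subtracting the expected shift leaves a residual of 405.8 − (415) = -9.2 m north and -201.6 − (-222) = 20.4 m east.
Residual distance = √((-9.2)² + 20.4²) = 22.4 m.

22 m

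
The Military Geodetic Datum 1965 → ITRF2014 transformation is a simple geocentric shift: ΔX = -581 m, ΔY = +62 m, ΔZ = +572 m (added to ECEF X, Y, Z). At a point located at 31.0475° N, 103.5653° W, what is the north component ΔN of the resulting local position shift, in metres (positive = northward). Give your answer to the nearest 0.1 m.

ΔN = 450.9 m

The local north axis is (−sin φ cos λ, −sin φ sin λ, cos φ), giving ΔN = -70.284 + 31.084 + 490.055 = 450.86 m.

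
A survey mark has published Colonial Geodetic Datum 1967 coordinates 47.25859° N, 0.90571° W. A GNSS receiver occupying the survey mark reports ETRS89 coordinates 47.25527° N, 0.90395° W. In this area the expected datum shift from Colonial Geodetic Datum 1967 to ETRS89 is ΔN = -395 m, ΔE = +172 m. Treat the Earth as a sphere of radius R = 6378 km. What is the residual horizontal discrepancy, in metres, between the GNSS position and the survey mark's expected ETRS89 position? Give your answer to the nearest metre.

47 m

Observed coordinate differences: Δφ = -0.00332°, Δλ = +0.00176°.
Converting to metres (1° lat = 111317 m, cos φ = 0.678691): observed ΔN = -369.6 m, observed ΔE = 133.0 m.
Subtracting the expected shift leaves a residual of -369.6 − (-395) = 25.4 m north and 133.0 − (172) = -39.0 m east.
Residual distance = √(25.4² + (-39.0)²) = 46.6 m.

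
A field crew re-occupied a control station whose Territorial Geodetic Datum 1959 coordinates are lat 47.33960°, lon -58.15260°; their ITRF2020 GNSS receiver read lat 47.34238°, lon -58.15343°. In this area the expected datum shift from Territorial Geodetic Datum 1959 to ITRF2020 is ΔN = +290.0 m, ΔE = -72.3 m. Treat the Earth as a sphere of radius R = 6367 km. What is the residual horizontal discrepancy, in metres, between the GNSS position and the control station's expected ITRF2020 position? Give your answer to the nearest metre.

Observed coordinate differences: Δφ = +0.00278°, Δλ = -0.00083°.
Converting to metres (1° lat = 111125 m, cos φ = 0.677652): observed ΔN = 308.9 m, observed ΔE = -62.5 m.
Subtracting the expected shift leaves a residual of 308.9 − (290.0) = 18.9 m north and -62.5 − (-72.3) = 9.8 m east.
Residual distance = √(18.9² + 9.8²) = 21.3 m.

21 m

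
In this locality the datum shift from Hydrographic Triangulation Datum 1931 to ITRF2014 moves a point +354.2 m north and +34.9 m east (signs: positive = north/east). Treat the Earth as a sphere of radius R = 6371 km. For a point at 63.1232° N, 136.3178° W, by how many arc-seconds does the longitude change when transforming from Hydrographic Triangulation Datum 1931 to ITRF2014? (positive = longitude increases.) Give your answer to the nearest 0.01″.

At latitude 63.1232°, cos φ = 0.452074.
One radian of longitude at latitude φ spans R cos φ, so Δλ = ΔE / (R cos φ) = 34.9 / (6371000 × 0.452074) = 1.2117e-05 rad = 2.499″.

Δλ = 2.50″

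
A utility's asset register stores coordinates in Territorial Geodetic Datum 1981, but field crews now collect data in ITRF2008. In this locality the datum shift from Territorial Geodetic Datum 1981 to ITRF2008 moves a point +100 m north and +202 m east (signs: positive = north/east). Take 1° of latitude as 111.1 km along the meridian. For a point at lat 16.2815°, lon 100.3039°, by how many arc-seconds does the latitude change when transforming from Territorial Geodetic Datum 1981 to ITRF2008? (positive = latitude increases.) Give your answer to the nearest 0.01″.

Δφ = 3.24″

1° of latitude = 111.1 km, so Δφ = 100.0 / 111100 = 0.0009001° = 3.240″.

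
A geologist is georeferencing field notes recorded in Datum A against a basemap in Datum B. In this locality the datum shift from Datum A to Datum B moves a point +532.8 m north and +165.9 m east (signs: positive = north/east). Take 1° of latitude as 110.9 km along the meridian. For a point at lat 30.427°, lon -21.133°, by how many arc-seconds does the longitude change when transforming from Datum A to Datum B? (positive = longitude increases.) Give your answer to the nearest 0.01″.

At latitude 30.427°, cos φ = 0.862275.
1° of longitude at this latitude = 110.9 × cos φ = 95.63 km, so Δλ = 165.9 / 95626.3 = 0.0017349° = 6.246″.

Δλ = 6.25″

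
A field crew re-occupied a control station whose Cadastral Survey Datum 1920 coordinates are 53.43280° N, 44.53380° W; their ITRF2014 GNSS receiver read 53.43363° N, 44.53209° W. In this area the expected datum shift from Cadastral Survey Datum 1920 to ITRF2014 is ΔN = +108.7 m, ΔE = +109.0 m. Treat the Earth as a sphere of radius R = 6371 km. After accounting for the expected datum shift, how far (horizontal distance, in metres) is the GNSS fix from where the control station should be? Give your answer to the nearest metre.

Observed coordinate differences: Δφ = +0.00083°, Δλ = +0.00171°.
Converting to metres (1° lat = 111195 m, cos φ = 0.595765): observed ΔN = 92.3 m, observed ΔE = 113.3 m.
Subtracting the expected shift leaves a residual of 92.3 − (108.7) = -16.4 m north and 113.3 − (109.0) = 4.3 m east.
Residual distance = √((-16.4)² + 4.3²) = 17.0 m.

17 m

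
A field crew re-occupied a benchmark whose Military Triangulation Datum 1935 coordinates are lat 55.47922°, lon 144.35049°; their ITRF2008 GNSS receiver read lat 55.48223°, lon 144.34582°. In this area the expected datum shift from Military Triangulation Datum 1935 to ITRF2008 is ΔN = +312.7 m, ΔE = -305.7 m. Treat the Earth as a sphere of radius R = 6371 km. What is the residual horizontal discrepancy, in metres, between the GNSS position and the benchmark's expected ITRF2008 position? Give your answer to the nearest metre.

Observed coordinate differences: Δφ = +0.00301°, Δλ = -0.00467°.
Converting to metres (1° lat = 111195 m, cos φ = 0.566705): observed ΔN = 334.7 m, observed ΔE = -294.3 m.
Subtracting the expected shift leaves a residual of 334.7 − (312.7) = 22.0 m north and -294.3 − (-305.7) = 11.4 m east.
Residual distance = √(22.0² + 11.4²) = 24.8 m.

25 m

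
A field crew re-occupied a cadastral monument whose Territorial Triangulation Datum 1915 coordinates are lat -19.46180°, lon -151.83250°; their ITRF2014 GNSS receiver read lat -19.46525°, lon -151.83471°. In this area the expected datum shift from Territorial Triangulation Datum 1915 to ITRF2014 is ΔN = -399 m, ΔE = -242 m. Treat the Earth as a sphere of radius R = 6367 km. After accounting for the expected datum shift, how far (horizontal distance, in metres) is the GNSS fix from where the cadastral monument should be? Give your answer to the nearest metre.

19 m

Observed coordinate differences: Δφ = -0.00345°, Δλ = -0.00221°.
Converting to metres (1° lat = 111125 m, cos φ = 0.942864): observed ΔN = -383.4 m, observed ΔE = -231.6 m.
Subtracting the expected shift leaves a residual of -383.4 − (-399) = 15.6 m north and -231.6 − (-242) = 10.4 m east.
Residual distance = √(15.6² + 10.4²) = 18.8 m.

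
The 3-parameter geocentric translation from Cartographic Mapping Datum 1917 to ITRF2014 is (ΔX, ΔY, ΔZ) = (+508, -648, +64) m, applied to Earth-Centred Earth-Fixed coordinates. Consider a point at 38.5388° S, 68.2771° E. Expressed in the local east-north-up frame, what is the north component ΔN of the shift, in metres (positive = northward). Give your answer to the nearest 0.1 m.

ΔN = -207.9 m

At φ = -38.5388°, λ = 68.2771°: sin φ = -0.623044, cos φ = 0.782186, sin λ = 0.928985, cos λ = 0.370118.
ΔN = −sin φ cos λ·ΔX − sin φ sin λ·ΔY + cos φ·ΔZ = −(-0.623044)(0.370118)(508) − (-0.623044)(0.928985)(-648) + (0.782186)(64) = -207.86 m.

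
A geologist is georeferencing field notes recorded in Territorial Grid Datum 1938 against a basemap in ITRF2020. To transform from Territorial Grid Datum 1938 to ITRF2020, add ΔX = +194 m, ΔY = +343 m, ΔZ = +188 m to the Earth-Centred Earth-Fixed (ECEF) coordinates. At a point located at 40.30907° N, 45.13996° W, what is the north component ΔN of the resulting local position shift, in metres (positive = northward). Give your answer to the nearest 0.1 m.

ΔN = 212.1 m

At φ = 40.30907°, λ = -45.13996°: sin φ = 0.646911, cos φ = 0.762566, sin λ = -0.708832, cos λ = 0.705377.
ΔN = −sin φ cos λ·ΔX − sin φ sin λ·ΔY + cos φ·ΔZ = −(0.646911)(0.705377)(194) − (0.646911)(-0.708832)(343) + (0.762566)(188) = 212.12 m.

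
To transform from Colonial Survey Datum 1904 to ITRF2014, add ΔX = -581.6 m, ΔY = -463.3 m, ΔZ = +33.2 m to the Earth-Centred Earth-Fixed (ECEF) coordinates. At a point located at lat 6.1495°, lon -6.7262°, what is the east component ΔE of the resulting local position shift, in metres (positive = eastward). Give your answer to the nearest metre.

The local east axis at (φ, λ) is (−sin λ, cos λ, 0), so ΔE = −sin(-6.7262°)·(-581.6) + cos(-6.7262°)·(-463.3) = -528.23 m.

ΔE = -528 m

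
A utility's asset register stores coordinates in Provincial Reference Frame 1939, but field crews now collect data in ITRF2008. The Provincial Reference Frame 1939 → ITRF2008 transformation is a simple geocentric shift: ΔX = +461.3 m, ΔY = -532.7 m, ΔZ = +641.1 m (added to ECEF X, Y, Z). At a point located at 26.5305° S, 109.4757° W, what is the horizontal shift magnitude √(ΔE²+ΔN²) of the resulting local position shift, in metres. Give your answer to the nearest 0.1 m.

At φ = -26.5305°, λ = -109.4757°: sin φ = -0.446674, cos φ = 0.894697, sin λ = -0.942783, cos λ = -0.333407.
ΔE = −sin λ·ΔX + cos λ·ΔY = −(-0.942783)·(461.3) + (-0.333407)·(-532.7) = 612.51 m.
ΔN = −sin φ cos λ·ΔX − sin φ sin λ·ΔY + cos φ·ΔZ = −(-0.446674)(-0.333407)(461.3) − (-0.446674)(-0.942783)(-532.7) + (0.894697)(641.1) = 729.22 m.
Horizontal magnitude = √(ΔE² + ΔN²) = √(612.51² + 729.22²) = 952.33 m.

952.3 m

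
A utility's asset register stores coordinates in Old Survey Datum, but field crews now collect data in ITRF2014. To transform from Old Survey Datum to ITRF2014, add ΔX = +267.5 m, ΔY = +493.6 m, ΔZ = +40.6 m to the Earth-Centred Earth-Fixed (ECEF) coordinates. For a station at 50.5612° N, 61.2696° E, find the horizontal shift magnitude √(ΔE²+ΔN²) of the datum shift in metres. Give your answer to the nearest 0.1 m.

At φ = 50.5612°, λ = 61.2696°: sin φ = 0.772304, cos φ = 0.635254, sin λ = 0.876891, cos λ = 0.480689.
ΔE = −sin λ·ΔX + cos λ·ΔY = −(0.876891)·(267.5) + (0.480689)·(493.6) = 2.70 m.
ΔN = −sin φ cos λ·ΔX − sin φ sin λ·ΔY + cos φ·ΔZ = −(0.772304)(0.480689)(267.5) − (0.772304)(0.876891)(493.6) + (0.635254)(40.6) = -407.79 m.
Horizontal magnitude = √(ΔE² + ΔN²) = √(2.70² + (-407.79)²) = 407.80 m.

407.8 m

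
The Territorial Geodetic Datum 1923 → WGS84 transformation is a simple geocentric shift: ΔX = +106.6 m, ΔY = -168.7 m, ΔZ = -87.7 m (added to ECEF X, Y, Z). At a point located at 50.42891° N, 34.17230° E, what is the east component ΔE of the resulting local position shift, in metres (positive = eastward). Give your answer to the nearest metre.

The local east axis at (φ, λ) is (−sin λ, cos λ, 0), so ΔE = −sin(34.17230°)·106.6 + cos(34.17230°)·(-168.7) = -199.45 m.

ΔE = -199 m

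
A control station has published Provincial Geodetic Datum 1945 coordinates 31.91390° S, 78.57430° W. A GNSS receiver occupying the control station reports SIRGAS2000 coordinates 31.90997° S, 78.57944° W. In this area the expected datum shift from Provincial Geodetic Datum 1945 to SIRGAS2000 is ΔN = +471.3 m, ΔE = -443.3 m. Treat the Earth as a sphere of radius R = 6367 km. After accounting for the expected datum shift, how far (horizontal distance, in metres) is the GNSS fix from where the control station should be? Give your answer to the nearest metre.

Observed coordinate differences: Δφ = +0.00393°, Δλ = -0.00514°.
Converting to metres (1° lat = 111125 m, cos φ = 0.848843): observed ΔN = 436.7 m, observed ΔE = -484.8 m.
Subtracting the expected shift leaves a residual of 436.7 − (471.3) = -34.6 m north and -484.8 − (-443.3) = -41.5 m east.
Residual distance = √((-34.6)² + (-41.5)²) = 54.1 m.

54 m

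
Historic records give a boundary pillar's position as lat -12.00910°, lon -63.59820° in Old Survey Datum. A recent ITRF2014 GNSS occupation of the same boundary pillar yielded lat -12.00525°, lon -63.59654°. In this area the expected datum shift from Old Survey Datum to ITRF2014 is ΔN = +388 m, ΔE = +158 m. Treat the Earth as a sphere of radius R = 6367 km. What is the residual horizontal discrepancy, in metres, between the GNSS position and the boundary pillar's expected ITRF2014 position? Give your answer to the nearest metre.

Observed coordinate differences: Δφ = +0.00385°, Δλ = +0.00166°.
Converting to metres (1° lat = 111125 m, cos φ = 0.978115): observed ΔN = 427.8 m, observed ΔE = 180.4 m.
Subtracting the expected shift leaves a residual of 427.8 − (388) = 39.8 m north and 180.4 − (158) = 22.4 m east.
Residual distance = √(39.8² + 22.4²) = 45.7 m.

46 m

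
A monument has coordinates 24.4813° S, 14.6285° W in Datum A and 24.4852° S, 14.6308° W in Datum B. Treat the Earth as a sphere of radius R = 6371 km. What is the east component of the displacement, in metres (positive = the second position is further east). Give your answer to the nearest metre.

Δφ = -24.4852° − -24.4813° = -0.0039°; Δλ = -14.6308° − -14.6285° = -0.0023°.
1° along a meridian = πR/180 = 111195 m.
ΔN = Δφ × 111195 = -433.7 m; ΔE = Δλ × 111195 × cos(-24.4813°) = -0.0023 × 111195 × 0.910097 = -232.8 m.

ΔE = -233 m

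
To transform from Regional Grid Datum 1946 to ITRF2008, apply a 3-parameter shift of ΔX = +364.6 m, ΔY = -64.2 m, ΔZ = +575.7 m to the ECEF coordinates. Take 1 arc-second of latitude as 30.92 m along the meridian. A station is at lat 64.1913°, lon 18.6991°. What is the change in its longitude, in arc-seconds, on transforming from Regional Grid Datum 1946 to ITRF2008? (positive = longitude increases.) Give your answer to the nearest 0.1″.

Δλ = -13.2″

sin φ = 0.900253, cos φ = 0.435368, sin λ = 0.320598, cos λ = 0.947215.
East component: ΔE = −sin λ·ΔX + cos λ·ΔY = −(0.320598)(364.6) + (0.947215)(-64.2) = -177.70 m.
1° of latitude spans 3600 × 30.92 = 111312 m; at latitude φ, 1° of longitude spans that × cos φ = 48461.7 m, so Δλ = -177.70 / 48461.7 × 3600 = -13.201″.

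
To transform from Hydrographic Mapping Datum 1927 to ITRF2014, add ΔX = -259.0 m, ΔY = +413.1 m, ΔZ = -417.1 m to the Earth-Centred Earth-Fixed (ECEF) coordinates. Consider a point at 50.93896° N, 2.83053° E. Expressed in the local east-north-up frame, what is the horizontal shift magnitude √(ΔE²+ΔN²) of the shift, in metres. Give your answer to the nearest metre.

At φ = 50.93896°, λ = 2.83053°: sin φ = 0.776475, cos φ = 0.630148, sin λ = 0.049382, cos λ = 0.998780.
ΔE = −sin λ·ΔX + cos λ·ΔY = −(0.049382)·(-259.0) + (0.998780)·(413.1) = 425.39 m.
ΔN = −sin φ cos λ·ΔX − sin φ sin λ·ΔY + cos φ·ΔZ = −(0.776475)(0.998780)(-259.0) − (0.776475)(0.049382)(413.1) + (0.630148)(-417.1) = -77.81 m.
Horizontal magnitude = √(ΔE² + ΔN²) = √(425.39² + (-77.81)²) = 432.44 m.

432 m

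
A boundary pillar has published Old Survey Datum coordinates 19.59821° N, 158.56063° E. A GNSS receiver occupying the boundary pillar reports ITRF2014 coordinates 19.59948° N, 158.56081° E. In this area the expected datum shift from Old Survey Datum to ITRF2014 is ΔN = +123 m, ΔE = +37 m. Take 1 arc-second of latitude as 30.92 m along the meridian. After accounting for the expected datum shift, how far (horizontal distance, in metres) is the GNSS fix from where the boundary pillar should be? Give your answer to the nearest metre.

Observed coordinate differences: Δφ = +0.00127°, Δλ = +0.00018°.
Converting to metres (1° lat = 111312 m, cos φ = 0.942068): observed ΔN = 141.4 m, observed ΔE = 18.9 m.
Subtracting the expected shift leaves a residual of 141.4 − (123) = 18.4 m north and 18.9 − (37) = -18.1 m east.
Residual distance = √(18.4² + (-18.1)²) = 25.8 m.

26 m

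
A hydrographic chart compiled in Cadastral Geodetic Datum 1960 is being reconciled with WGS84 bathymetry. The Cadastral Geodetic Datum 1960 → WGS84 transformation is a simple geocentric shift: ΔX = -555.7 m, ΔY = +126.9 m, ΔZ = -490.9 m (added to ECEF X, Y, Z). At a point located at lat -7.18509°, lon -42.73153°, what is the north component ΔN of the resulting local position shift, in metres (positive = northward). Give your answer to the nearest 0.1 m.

At φ = -7.18509°, λ = -42.73153°: sin φ = -0.125075, cos φ = 0.992147, sin λ = -0.678564, cos λ = 0.734541.
ΔN = −sin φ cos λ·ΔX − sin φ sin λ·ΔY + cos φ·ΔZ = −(-0.125075)(0.734541)(-555.7) − (-0.125075)(-0.678564)(126.9) + (0.992147)(-490.9) = -548.87 m.

ΔN = -548.9 m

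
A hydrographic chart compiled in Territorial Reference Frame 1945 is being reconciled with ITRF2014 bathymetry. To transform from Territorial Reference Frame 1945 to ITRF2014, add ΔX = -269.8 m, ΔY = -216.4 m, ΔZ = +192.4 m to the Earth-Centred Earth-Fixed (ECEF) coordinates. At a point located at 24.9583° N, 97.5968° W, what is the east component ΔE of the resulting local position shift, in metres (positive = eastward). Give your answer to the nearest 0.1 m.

ΔE = -238.8 m

At φ = 24.9583°, λ = -97.5968°: sin φ = 0.421959, cos φ = 0.906615, sin λ = -0.991223, cos λ = -0.132201.
ΔE = −sin λ·ΔX + cos λ·ΔY = −(-0.991223)·(-269.8) + (-0.132201)·(-216.4) = -238.82 m.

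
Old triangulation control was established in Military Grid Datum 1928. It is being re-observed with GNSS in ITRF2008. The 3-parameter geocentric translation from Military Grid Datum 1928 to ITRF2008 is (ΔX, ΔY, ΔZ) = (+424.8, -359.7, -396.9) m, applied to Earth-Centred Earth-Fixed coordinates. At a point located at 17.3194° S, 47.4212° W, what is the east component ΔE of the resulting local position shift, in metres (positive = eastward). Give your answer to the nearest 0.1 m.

The local east axis at (φ, λ) is (−sin λ, cos λ, 0), so ΔE = −sin(-47.4212°)·424.8 + cos(-47.4212°)·(-359.7) = 69.43 m.

ΔE = 69.4 m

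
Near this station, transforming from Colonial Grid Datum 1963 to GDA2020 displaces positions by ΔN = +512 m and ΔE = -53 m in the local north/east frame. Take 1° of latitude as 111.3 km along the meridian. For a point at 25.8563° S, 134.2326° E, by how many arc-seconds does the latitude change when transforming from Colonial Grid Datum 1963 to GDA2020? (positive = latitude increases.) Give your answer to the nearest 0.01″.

1° of latitude = 111.3 km, so Δφ = 512.0 / 111300 = 0.0046002° = 16.561″.

Δφ = 16.56″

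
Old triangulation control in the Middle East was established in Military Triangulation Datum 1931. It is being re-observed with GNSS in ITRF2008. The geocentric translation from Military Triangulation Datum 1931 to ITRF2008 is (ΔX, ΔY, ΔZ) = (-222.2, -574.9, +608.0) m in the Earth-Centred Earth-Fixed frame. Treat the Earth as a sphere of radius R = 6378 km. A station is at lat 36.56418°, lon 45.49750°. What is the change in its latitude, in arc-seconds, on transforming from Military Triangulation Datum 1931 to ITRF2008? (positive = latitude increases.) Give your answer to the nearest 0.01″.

Δφ = 26.69″

sin φ = 0.595723, cos φ = 0.803190, sin λ = 0.713220, cos λ = 0.700940.
North component: ΔN = −sin φ cos λ·ΔX − sin φ sin λ·ΔY + cos φ·ΔZ = −(0.595723)(0.700940)(-222.2) − (0.595723)(0.713220)(-574.9) + (0.803190)(608.0) = 825.39 m.
1° of latitude spans πR/180 = 111317 m, so Δφ = 825.39 / 111317 × 3600 = 26.693″.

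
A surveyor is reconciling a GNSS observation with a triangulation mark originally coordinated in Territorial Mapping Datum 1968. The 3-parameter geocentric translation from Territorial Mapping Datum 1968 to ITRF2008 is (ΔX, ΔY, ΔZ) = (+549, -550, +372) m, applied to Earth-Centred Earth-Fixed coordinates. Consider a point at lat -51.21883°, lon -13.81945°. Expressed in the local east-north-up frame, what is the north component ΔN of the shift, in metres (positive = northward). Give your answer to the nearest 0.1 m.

At φ = -51.21883°, λ = -13.81945°: sin φ = -0.779544, cos φ = 0.626348, sin λ = -0.238863, cos λ = 0.971053.
ΔN = −sin φ cos λ·ΔX − sin φ sin λ·ΔY + cos φ·ΔZ = −(-0.779544)(0.971053)(549) − (-0.779544)(-0.238863)(-550) + (0.626348)(372) = 750.99 m.

ΔN = 751.0 m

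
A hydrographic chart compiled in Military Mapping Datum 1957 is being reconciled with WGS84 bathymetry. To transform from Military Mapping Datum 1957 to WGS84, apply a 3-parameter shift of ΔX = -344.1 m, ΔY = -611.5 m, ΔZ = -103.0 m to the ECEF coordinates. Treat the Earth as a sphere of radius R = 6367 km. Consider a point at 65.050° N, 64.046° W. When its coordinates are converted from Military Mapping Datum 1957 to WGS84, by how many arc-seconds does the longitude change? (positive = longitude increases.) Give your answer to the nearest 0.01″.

sin φ = 0.906676, cos φ = 0.421827, sin λ = -0.899146, cos λ = 0.437649.
East component: ΔE = −sin λ·ΔX + cos λ·ΔY = −(-0.899146)(-344.1) + (0.437649)(-611.5) = -577.02 m.
1° of latitude spans πR/180 = 111125 m; at latitude φ, 1° of longitude spans that × cos φ = 46875.6 m, so Δλ = -577.02 / 46875.6 × 3600 = -44.314″.

Δλ = -44.31″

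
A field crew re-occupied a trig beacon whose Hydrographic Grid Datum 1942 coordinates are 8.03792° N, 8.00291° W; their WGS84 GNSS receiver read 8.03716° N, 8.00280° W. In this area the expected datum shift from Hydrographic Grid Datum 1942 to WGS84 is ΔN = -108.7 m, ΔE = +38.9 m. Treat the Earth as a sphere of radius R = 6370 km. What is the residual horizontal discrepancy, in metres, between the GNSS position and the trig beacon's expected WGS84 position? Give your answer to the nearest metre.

36 m

Observed coordinate differences: Δφ = -0.00076°, Δλ = +0.00011°.
Converting to metres (1° lat = 111177 m, cos φ = 0.990176): observed ΔN = -84.5 m, observed ΔE = 12.1 m.
Subtracting the expected shift leaves a residual of -84.5 − (-108.7) = 24.2 m north and 12.1 − (38.9) = -26.8 m east.
Residual distance = √(24.2² + (-26.8)²) = 36.1 m.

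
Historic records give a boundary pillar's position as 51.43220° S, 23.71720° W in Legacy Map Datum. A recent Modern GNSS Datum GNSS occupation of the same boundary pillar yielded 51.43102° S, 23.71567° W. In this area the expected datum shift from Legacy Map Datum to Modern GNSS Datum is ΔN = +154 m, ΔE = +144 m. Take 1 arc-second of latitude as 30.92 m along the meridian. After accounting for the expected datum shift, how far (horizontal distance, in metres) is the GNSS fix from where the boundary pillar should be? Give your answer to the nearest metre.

Observed coordinate differences: Δφ = +0.00118°, Δλ = +0.00153°.
Converting to metres (1° lat = 111312 m, cos φ = 0.623440): observed ΔN = 131.3 m, observed ΔE = 106.2 m.
Subtracting the expected shift leaves a residual of 131.3 − (154) = -22.7 m north and 106.2 − (144) = -37.8 m east.
Residual distance = √((-22.7)² + (-37.8)²) = 44.1 m.

44 m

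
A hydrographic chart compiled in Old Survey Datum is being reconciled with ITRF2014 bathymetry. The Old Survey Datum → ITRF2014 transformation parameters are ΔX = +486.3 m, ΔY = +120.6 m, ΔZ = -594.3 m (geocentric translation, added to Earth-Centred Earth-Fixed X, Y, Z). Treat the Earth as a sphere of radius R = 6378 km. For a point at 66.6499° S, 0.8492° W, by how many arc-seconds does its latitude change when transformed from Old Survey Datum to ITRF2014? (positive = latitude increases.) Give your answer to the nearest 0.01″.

sin φ = -0.918100, cos φ = 0.396348, sin λ = -0.014821, cos λ = 0.999890.
North component: ΔN = −sin φ cos λ·ΔX − sin φ sin λ·ΔY + cos φ·ΔZ = −(-0.918100)(0.999890)(486.3) − (-0.918100)(-0.014821)(120.6) + (0.396348)(-594.3) = 209.23 m.
1° of latitude spans πR/180 = 111317 m, so Δφ = 209.23 / 111317 × 3600 = 6.767″.

Δφ = 6.77″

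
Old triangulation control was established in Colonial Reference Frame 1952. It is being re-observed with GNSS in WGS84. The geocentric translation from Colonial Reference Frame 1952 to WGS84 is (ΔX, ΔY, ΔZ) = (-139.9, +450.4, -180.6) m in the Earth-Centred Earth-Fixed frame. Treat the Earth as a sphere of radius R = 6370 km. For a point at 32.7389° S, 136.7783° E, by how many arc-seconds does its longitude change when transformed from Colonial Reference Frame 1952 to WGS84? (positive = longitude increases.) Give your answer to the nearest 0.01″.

Δλ = -8.95″

sin φ = -0.540812, cos φ = 0.841144, sin λ = 0.684823, cos λ = -0.728709.
East component: ΔE = −sin λ·ΔX + cos λ·ΔY = −(0.684823)(-139.9) + (-0.728709)(450.4) = -232.40 m.
1° of latitude spans πR/180 = 111177 m; at latitude φ, 1° of longitude spans that × cos φ = 93516.2 m, so Δλ = -232.40 / 93516.2 × 3600 = -8.947″.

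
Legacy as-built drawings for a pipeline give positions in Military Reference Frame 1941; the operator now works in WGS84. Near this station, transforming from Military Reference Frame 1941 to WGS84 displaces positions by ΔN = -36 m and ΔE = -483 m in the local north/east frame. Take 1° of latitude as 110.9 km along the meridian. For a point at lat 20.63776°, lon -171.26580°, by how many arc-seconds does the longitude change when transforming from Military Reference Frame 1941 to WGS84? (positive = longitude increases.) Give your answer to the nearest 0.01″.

At latitude 20.63776°, cos φ = 0.935827.
1° of longitude at this latitude = 110.9 × cos φ = 103.78 km, so Δλ = -483.0 / 103783.3 = -0.0046539° = -16.754″.

Δλ = -16.75″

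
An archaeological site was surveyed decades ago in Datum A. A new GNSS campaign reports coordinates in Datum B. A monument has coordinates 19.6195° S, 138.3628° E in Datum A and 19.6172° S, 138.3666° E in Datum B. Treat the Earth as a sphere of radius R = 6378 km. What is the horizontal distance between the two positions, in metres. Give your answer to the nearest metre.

474 m

Δφ = -19.6172° − -19.6195° = +0.0023°; Δλ = 138.3666° − 138.3628° = +0.0038°.
1° along a meridian = πR/180 = 111317 m.
ΔN = Δφ × 111317 = 256.0 m; ΔE = Δλ × 111317 × cos(-19.6195°) = +0.0038 × 111317 × 0.941943 = 398.4 m.
Distance = √(ΔE² + ΔN²) = √(398.4² + 256.0²) = 473.6 m.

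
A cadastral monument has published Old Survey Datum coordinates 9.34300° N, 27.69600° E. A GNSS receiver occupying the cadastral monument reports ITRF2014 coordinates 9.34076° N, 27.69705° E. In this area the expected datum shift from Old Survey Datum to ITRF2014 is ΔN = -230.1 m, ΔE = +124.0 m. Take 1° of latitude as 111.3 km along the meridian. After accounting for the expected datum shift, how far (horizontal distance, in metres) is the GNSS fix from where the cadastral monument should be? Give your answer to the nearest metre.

Observed coordinate differences: Δφ = -0.00224°, Δλ = +0.00105°.
Converting to metres (1° lat = 111300 m, cos φ = 0.986734): observed ΔN = -249.3 m, observed ΔE = 115.3 m.
Subtracting the expected shift leaves a residual of -249.3 − (-230.1) = -19.2 m north and 115.3 − (124.0) = -8.7 m east.
Residual distance = √((-19.2)² + (-8.7)²) = 21.1 m.

21 m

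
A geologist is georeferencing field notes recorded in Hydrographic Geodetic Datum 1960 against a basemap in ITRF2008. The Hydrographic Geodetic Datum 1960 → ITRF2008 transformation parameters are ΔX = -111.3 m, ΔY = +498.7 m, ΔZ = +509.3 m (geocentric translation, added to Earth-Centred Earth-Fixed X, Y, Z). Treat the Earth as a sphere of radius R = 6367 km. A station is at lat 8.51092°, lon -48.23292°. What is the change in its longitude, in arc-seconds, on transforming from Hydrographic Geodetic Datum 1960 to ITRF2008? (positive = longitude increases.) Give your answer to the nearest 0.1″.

sin φ = 0.147998, cos φ = 0.988988, sin λ = -0.745859, cos λ = 0.666104.
East component: ΔE = −sin λ·ΔX + cos λ·ΔY = −(-0.745859)(-111.3) + (0.666104)(498.7) = 249.17 m.
1° of latitude spans πR/180 = 111125 m; at latitude φ, 1° of longitude spans that × cos φ = 109901.4 m, so Δλ = 249.17 / 109901.4 × 3600 = 8.162″.

Δλ = 8.2″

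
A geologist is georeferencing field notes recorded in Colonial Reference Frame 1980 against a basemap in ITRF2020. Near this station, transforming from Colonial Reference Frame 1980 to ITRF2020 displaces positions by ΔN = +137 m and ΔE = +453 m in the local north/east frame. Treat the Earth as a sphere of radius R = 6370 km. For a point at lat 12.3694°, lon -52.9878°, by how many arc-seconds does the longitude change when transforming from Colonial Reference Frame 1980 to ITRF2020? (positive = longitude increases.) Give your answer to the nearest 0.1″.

At latitude 12.3694°, cos φ = 0.976787.
One radian of longitude at latitude φ spans R cos φ, so Δλ = ΔE / (R cos φ) = 453.0 / (6370000 × 0.976787) = 7.2805e-05 rad = 15.017″.

Δλ = 15.0″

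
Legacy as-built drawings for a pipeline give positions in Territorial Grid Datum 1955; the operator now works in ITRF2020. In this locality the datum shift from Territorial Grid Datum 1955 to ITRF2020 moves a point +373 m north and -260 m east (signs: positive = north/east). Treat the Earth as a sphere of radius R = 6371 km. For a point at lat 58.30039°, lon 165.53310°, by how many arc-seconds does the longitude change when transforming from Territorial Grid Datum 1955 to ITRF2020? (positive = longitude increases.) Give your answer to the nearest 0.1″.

At latitude 58.30039°, cos φ = 0.525466.
One radian of longitude at latitude φ spans R cos φ, so Δλ = ΔE / (R cos φ) = -260.0 / (6371000 × 0.525466) = -7.7664e-05 rad = -16.019″.

Δλ = -16.0″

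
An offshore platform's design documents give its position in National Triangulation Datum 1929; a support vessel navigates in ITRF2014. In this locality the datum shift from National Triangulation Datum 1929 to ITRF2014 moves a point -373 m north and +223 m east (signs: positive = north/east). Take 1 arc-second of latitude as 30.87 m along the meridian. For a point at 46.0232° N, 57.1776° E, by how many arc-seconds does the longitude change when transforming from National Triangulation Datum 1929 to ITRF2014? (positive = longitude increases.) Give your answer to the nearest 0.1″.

At latitude 46.0232°, cos φ = 0.694367.
1″ of longitude at this latitude = 30.87 × cos φ = 21.4351 m, so Δλ = 223.0 / 21.4351 = 10.403″.

Δλ = 10.4″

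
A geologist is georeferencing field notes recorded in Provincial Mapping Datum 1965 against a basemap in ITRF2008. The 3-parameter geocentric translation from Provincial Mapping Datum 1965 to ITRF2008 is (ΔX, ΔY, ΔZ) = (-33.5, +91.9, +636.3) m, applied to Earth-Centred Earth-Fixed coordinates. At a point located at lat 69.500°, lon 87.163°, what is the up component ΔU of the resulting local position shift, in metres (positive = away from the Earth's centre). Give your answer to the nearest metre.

At φ = 69.500°, λ = 87.163°: sin φ = 0.936672, cos φ = 0.350207, sin λ = 0.998774, cos λ = 0.049495.
ΔU = cos φ cos λ·ΔX + cos φ sin λ·ΔY + sin φ·ΔZ = (0.350207)(0.049495)(-33.5) + (0.350207)(0.998774)(91.9) + (0.936672)(636.3) = 627.57 m.

ΔU = 628 m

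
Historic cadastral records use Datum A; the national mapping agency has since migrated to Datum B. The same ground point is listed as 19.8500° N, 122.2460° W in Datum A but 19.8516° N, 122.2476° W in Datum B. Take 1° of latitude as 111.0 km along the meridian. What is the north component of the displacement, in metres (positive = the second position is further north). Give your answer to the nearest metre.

Δφ = 19.8516° − 19.8500° = +0.0016°; Δλ = -122.2476° − -122.2460° = -0.0016°.
ΔN = Δφ × 111000 = 177.6 m; ΔE = Δλ × 111000 × cos(19.8500°) = -0.0016 × 111000 × 0.940585 = -167.0 m.

ΔN = 178 m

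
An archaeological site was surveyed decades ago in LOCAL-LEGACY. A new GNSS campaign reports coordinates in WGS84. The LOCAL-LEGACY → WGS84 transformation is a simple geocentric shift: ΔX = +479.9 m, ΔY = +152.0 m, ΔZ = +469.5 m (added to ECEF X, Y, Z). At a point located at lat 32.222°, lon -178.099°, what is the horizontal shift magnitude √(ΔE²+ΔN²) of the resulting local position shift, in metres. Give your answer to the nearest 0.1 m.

669.6 m

At φ = 32.222°, λ = -178.099°: sin φ = 0.533201, cos φ = 0.845988, sin λ = -0.033173, cos λ = -0.999450.
ΔE = −sin λ·ΔX + cos λ·ΔY = −(-0.033173)·(479.9) + (-0.999450)·(152.0) = -136.00 m.
ΔN = −sin φ cos λ·ΔX − sin φ sin λ·ΔY + cos φ·ΔZ = −(0.533201)(-0.999450)(479.9) − (0.533201)(-0.033173)(152.0) + (0.845988)(469.5) = 655.62 m.
Horizontal magnitude = √(ΔE² + ΔN²) = √((-136.00)² + 655.62²) = 669.58 m.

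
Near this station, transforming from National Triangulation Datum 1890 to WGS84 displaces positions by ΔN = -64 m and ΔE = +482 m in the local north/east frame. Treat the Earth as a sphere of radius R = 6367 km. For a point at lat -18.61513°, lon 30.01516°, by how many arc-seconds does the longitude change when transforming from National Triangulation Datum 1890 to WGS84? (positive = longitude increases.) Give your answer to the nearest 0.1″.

Δλ = 16.5″

At latitude -18.61513°, cos φ = 0.947684.
One radian of longitude at latitude φ spans R cos φ, so Δλ = ΔE / (R cos φ) = 482.0 / (6367000 × 0.947684) = 7.9882e-05 rad = 16.477″.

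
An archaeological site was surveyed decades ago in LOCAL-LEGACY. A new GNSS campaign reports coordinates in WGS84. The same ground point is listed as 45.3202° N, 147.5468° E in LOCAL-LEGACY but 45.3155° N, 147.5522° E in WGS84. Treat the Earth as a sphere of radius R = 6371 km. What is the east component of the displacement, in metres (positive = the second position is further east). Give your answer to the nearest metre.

ΔE = 422 m

Δφ = 45.3155° − 45.3202° = -0.0047°; Δλ = 147.5522° − 147.5468° = +0.0054°.
1° along a meridian = πR/180 = 111195 m.
ΔN = Δφ × 111195 = -522.6 m; ΔE = Δλ × 111195 × cos(45.3202°) = +0.0054 × 111195 × 0.703144 = 422.2 m.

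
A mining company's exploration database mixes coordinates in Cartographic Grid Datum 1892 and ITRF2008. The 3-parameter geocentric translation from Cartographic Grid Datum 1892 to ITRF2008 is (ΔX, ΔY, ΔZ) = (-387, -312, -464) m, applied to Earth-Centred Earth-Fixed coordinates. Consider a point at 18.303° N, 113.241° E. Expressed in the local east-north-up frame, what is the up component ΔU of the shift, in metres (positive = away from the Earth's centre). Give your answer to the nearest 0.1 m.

ΔU = -272.9 m

At φ = 18.303°, λ = 113.241°: sin φ = 0.314042, cos φ = 0.949409, sin λ = 0.918853, cos λ = -0.394600.
ΔU = cos φ cos λ·ΔX + cos φ sin λ·ΔY + sin φ·ΔZ = (0.949409)(-0.394600)(-387) + (0.949409)(0.918853)(-312) + (0.314042)(-464) = -272.91 m.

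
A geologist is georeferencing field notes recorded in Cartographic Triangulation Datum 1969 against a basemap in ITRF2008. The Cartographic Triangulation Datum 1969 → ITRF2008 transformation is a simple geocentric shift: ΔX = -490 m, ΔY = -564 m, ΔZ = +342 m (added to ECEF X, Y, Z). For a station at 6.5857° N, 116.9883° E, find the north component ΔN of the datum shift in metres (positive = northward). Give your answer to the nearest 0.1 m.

The local north axis is (−sin φ cos λ, −sin φ sin λ, cos φ), giving ΔN = -25.503 + 57.641 + 339.743 = 371.88 m.

ΔN = 371.9 m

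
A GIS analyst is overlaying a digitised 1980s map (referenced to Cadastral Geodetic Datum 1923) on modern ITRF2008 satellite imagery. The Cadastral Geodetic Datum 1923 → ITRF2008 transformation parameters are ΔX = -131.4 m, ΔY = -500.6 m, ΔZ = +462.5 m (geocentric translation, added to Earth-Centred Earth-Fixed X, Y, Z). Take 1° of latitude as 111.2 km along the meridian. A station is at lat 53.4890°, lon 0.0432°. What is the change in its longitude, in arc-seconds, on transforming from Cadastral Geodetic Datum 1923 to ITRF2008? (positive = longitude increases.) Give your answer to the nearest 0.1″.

Δλ = -27.2″

sin φ = 0.803743, cos φ = 0.594977, sin λ = 0.000754, cos λ = 1.000000.
East component: ΔE = −sin λ·ΔX + cos λ·ΔY = −(0.000754)(-131.4) + (1.000000)(-500.6) = -500.50 m.
1° of latitude spans 111200 m; at latitude φ, 1° of longitude spans that × cos φ = 66161.5 m, so Δλ = -500.50 / 66161.5 × 3600 = -27.233″.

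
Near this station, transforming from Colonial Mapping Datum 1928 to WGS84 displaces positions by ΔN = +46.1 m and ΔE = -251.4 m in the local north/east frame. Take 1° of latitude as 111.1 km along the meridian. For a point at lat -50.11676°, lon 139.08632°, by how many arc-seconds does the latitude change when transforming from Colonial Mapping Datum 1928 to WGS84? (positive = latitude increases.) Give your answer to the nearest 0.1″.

1° of latitude = 111.1 km, so Δφ = 46.1 / 111100 = 0.0004149° = 1.494″.

Δφ = 1.5″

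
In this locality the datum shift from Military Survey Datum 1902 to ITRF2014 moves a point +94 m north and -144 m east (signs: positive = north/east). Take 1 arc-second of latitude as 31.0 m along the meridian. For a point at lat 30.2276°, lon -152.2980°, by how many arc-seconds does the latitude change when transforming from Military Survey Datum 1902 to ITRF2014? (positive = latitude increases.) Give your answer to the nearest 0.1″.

Δφ = 3.0″

1″ of latitude = 31.00 m, so Δφ = 94.0 / 31.00 = 3.032″.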